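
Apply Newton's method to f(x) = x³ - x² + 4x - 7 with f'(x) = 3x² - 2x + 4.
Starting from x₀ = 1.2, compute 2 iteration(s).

f(x) = x³ - x² + 4x - 7
f'(x) = 3x² - 2x + 4
x₀ = 1.2

Newton-Raphson formula: x_{n+1} = x_n - f(x_n)/f'(x_n)

Iteration 1:
  f(1.200000) = -1.912000
  f'(1.200000) = 5.920000
  x_1 = 1.200000 - (-1.912000)/5.920000 = 1.522973
Iteration 2:
  f(1.522973) = 0.304900
  f'(1.522973) = 7.912394
  x_2 = 1.522973 - 0.304900/7.912394 = 1.484439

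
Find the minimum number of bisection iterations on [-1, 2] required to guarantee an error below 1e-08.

We need (b-a)/2^n ≤ 1e-08
(2 - (-1))/2^n ≤ 1e-08
3/2^n ≤ 1e-08
2^n ≥ 300000000
n ≥ log₂(300000000) = 28.16
n ≥ 29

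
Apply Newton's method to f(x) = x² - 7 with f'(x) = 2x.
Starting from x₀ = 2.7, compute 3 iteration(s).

f(x) = x² - 7
f'(x) = 2x
x₀ = 2.7

Newton-Raphson formula: x_{n+1} = x_n - f(x_n)/f'(x_n)

Iteration 1:
  f(2.700000) = 0.290000
  f'(2.700000) = 5.400000
  x_1 = 2.700000 - 0.290000/5.400000 = 2.646296
Iteration 2:
  f(2.646296) = 0.002884
  f'(2.646296) = 5.292593
  x_2 = 2.646296 - 0.002884/5.292593 = 2.645751
Iteration 3:
  f(2.645751) = 0.000000
  f'(2.645751) = 5.291503
  x_3 = 2.645751 - 0.000000/5.291503 = 2.645751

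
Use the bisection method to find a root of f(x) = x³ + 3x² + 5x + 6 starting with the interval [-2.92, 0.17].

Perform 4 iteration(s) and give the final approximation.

f(x) = x³ + 3x² + 5x + 6
Initial interval: [-2.92, 0.17]

Iteration 1:
  c_1 = (-2.920000 + 0.170000)/2 = -1.375000
  f(c_1) = f(-1.375000) = 2.197266
  f(a) × f(c) < 0, new interval: [-2.920000, -1.375000]
Iteration 2:
  c_2 = (-2.920000 + (-1.375000))/2 = -2.147500
  f(c_2) = f(-2.147500) = -0.805978
  f(a) × f(c) ≥ 0, new interval: [-2.147500, -1.375000]
Iteration 3:
  c_3 = (-2.147500 + (-1.375000))/2 = -1.761250
  f(c_3) = f(-1.761250) = 1.036354
  f(a) × f(c) < 0, new interval: [-2.147500, -1.761250]
Iteration 4:
  c_4 = (-2.147500 + (-1.761250))/2 = -1.954375
  f(c_4) = f(-1.954375) = 0.221975
  f(a) × f(c) < 0, new interval: [-2.147500, -1.954375]

After 4 iteration(s), the approximation is c_4 = -1.954375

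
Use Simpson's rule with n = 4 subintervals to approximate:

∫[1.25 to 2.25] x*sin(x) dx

f(x) = x*sin(x)
a = 1.25, b = 2.25, n = 4
h = (b - a)/n = 0.250000

Simpson's rule: (h/3)[f(x₀) + 4f(x₁) + 2f(x₂) + ... + f(xₙ)]

x_0 = 1.2500, f(x_0) = 1.186231, coefficient = 1
x_1 = 1.5000, f(x_1) = 1.496242, coefficient = 4
x_2 = 1.7500, f(x_2) = 1.721975, coefficient = 2
x_3 = 2.0000, f(x_3) = 1.818595, coefficient = 4
x_4 = 2.2500, f(x_4) = 1.750665, coefficient = 1

I ≈ (0.250000/3) × 19.640196 = 1.636683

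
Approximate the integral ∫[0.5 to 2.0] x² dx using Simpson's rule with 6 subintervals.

f(x) = x²
a = 0.5, b = 2.0, n = 6
h = (b - a)/n = 0.250000

Simpson's rule: (h/3)[f(x₀) + 4f(x₁) + 2f(x₂) + ... + f(xₙ)]

x_0 = 0.5000, f(x_0) = 0.250000, coefficient = 1
x_1 = 0.7500, f(x_1) = 0.562500, coefficient = 4
x_2 = 1.0000, f(x_2) = 1.000000, coefficient = 2
x_3 = 1.2500, f(x_3) = 1.562500, coefficient = 4
x_4 = 1.5000, f(x_4) = 2.250000, coefficient = 2
x_5 = 1.7500, f(x_5) = 3.062500, coefficient = 4
x_6 = 2.0000, f(x_6) = 4.000000, coefficient = 1

I ≈ (0.250000/3) × 31.500000 = 2.625000
Exact value: 2.625000
Error: 0.000000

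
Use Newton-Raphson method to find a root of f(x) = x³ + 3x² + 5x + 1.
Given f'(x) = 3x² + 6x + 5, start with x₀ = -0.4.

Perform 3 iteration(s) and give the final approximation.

f(x) = x³ + 3x² + 5x + 1
f'(x) = 3x² + 6x + 5
x₀ = -0.4

Newton-Raphson formula: x_{n+1} = x_n - f(x_n)/f'(x_n)

Iteration 1:
  f(-0.400000) = -0.584000
  f'(-0.400000) = 3.080000
  x_1 = -0.400000 - (-0.584000)/3.080000 = -0.210390
Iteration 2:
  f(-0.210390) = 0.071531
  f'(-0.210390) = 3.870454
  x_2 = -0.210390 - 0.071531/3.870454 = -0.228871
Iteration 3:
  f(-0.228871) = 0.000803
  f'(-0.228871) = 3.783921
  x_3 = -0.228871 - 0.000803/3.783921 = -0.229083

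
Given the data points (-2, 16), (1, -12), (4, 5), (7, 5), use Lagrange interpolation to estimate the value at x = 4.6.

Lagrange interpolation formula:
P(x) = Σ yᵢ × Lᵢ(x)
where Lᵢ(x) = Π_{j≠i} (x - xⱼ)/(xᵢ - xⱼ)

L_0(4.6) = (4.6 - 1)/(-2 - 1) × (4.6 - 4)/(-2 - 4) × (4.6 - 7)/(-2 - 7) = 0.032000
L_1(4.6) = (4.6 - (-2))/(1 - (-2)) × (4.6 - 4)/(1 - 4) × (4.6 - 7)/(1 - 7) = -0.176000
L_2(4.6) = (4.6 - (-2))/(4 - (-2)) × (4.6 - 1)/(4 - 1) × (4.6 - 7)/(4 - 7) = 1.056000
L_3(4.6) = (4.6 - (-2))/(7 - (-2)) × (4.6 - 1)/(7 - 1) × (4.6 - 4)/(7 - 4) = 0.088000

P(4.6) = 16×L_0(4.6) + (-12)×L_1(4.6) + 5×L_2(4.6) + 5×L_3(4.6)
P(4.6) = 8.344000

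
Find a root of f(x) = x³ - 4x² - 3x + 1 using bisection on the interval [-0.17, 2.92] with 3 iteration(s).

f(x) = x³ - 4x² - 3x + 1
Initial interval: [-0.17, 2.92]

Iteration 1:
  c_1 = (-0.170000 + 2.920000)/2 = 1.375000
  f(c_1) = f(1.375000) = -8.087891
  f(a) × f(c) < 0, new interval: [-0.170000, 1.375000]
Iteration 2:
  c_2 = (-0.170000 + 1.375000)/2 = 0.602500
  f(c_2) = f(0.602500) = -2.040814
  f(a) × f(c) < 0, new interval: [-0.170000, 0.602500]
Iteration 3:
  c_3 = (-0.170000 + 0.602500)/2 = 0.216250
  f(c_3) = f(0.216250) = 0.174306
  f(a) × f(c) ≥ 0, new interval: [0.216250, 0.602500]

After 3 iteration(s), the approximation is c_3 = 0.216250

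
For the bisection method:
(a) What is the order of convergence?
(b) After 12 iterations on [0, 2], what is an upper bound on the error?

(a) Bisection has linear (order 1) convergence; the error is halved each step.

(b) Error bound = (b-a)/2^n = (2 - 0)/2^{12}
    = 2/2^{12}

(a) 1 (linear); (b) error ≤ 4.88e-04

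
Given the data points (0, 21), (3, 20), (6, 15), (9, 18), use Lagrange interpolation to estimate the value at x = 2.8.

Lagrange interpolation formula:
P(x) = Σ yᵢ × Lᵢ(x)
where Lᵢ(x) = Π_{j≠i} (x - xⱼ)/(xᵢ - xⱼ)

L_0(2.8) = (2.8 - 3)/(0 - 3) × (2.8 - 6)/(0 - 6) × (2.8 - 9)/(0 - 9) = 0.024494
L_1(2.8) = (2.8 - 0)/(3 - 0) × (2.8 - 6)/(3 - 6) × (2.8 - 9)/(3 - 9) = 1.028741
L_2(2.8) = (2.8 - 0)/(6 - 0) × (2.8 - 3)/(6 - 3) × (2.8 - 9)/(6 - 9) = -0.064296
L_3(2.8) = (2.8 - 0)/(9 - 0) × (2.8 - 3)/(9 - 3) × (2.8 - 6)/(9 - 6) = 0.011062

P(2.8) = 21×L_0(2.8) + 20×L_1(2.8) + 15×L_2(2.8) + 18×L_3(2.8)
P(2.8) = 20.323852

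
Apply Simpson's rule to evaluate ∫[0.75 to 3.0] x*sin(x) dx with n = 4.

f(x) = x*sin(x)
a = 0.75, b = 3.0, n = 4
h = (b - a)/n = 0.562500

Simpson's rule: (h/3)[f(x₀) + 4f(x₁) + 2f(x₂) + ... + f(xₙ)]

x_0 = 0.7500, f(x_0) = 0.511229, coefficient = 1
x_1 = 1.3125, f(x_1) = 1.268960, coefficient = 4
x_2 = 1.8750, f(x_2) = 1.788911, coefficient = 2
x_3 = 2.4375, f(x_3) = 1.577897, coefficient = 4
x_4 = 3.0000, f(x_4) = 0.423360, coefficient = 1

I ≈ (0.562500/3) × 15.899840 = 2.981220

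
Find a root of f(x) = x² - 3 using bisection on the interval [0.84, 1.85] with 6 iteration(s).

f(x) = x² - 3
Initial interval: [0.84, 1.85]

Iteration 1:
  c_1 = (0.840000 + 1.850000)/2 = 1.345000
  f(c_1) = f(1.345000) = -1.190975
  f(a) × f(c) ≥ 0, new interval: [1.345000, 1.850000]
Iteration 2:
  c_2 = (1.345000 + 1.850000)/2 = 1.597500
  f(c_2) = f(1.597500) = -0.447994
  f(a) × f(c) ≥ 0, new interval: [1.597500, 1.850000]
Iteration 3:
  c_3 = (1.597500 + 1.850000)/2 = 1.723750
  f(c_3) = f(1.723750) = -0.028686
  f(a) × f(c) ≥ 0, new interval: [1.723750, 1.850000]
Iteration 4:
  c_4 = (1.723750 + 1.850000)/2 = 1.786875
  f(c_4) = f(1.786875) = 0.192922
  f(a) × f(c) < 0, new interval: [1.723750, 1.786875]
Iteration 5:
  c_5 = (1.723750 + 1.786875)/2 = 1.755313
  f(c_5) = f(1.755313) = 0.081122
  f(a) × f(c) < 0, new interval: [1.723750, 1.755313]
Iteration 6:
  c_6 = (1.723750 + 1.755313)/2 = 1.739531
  f(c_6) = f(1.739531) = 0.025969
  f(a) × f(c) < 0, new interval: [1.723750, 1.739531]

After 6 iteration(s), the approximation is c_6 = 1.739531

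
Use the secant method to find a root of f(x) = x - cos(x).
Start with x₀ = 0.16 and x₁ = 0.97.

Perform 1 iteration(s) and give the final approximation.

f(x) = x - cos(x)
x₀ = 0.16, x₁ = 0.97

Secant formula: x_{n+1} = x_n - f(x_n)(x_n - x_{n-1})/(f(x_n) - f(x_{n-1}))

Iteration 1:
  f(0.160000) = -0.827227
  f(0.970000) = 0.404700
  x_2 = 0.970000 - 0.404700×(0.970000 - 0.160000)/(0.404700 - (-0.827227))
       = 0.703907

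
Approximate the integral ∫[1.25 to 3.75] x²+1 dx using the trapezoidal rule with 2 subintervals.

f(x) = x²+1
a = 1.25, b = 3.75, n = 2
h = (b - a)/n = 1.250000

Trapezoidal rule: (h/2)[f(x₀) + 2f(x₁) + 2f(x₂) + ... + f(xₙ)]

x_0 = 1.2500, f(x_0) = 2.562500, coefficient = 1
x_1 = 2.5000, f(x_1) = 7.250000, coefficient = 2
x_2 = 3.7500, f(x_2) = 15.062500, coefficient = 1

I ≈ (1.250000/2) × 32.125000 = 20.078125
Exact value: 19.427083
Error: 0.651042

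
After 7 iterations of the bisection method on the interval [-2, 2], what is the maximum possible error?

Bisection error bound: |error| ≤ (b-a)/2^n
|error| ≤ (2 - (-2))/2^7 = 4/2^7
|error| ≤ 0.0312500000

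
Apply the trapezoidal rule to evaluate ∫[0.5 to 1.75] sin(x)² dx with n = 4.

f(x) = sin(x)²
a = 0.5, b = 1.75, n = 4
h = (b - a)/n = 0.312500

Trapezoidal rule: (h/2)[f(x₀) + 2f(x₁) + 2f(x₂) + ... + f(xₙ)]

x_0 = 0.5000, f(x_0) = 0.229849, coefficient = 1
x_1 = 0.8125, f(x_1) = 0.527089, coefficient = 2
x_2 = 1.1250, f(x_2) = 0.814087, coefficient = 2
x_3 = 1.4375, f(x_3) = 0.982337, coefficient = 2
x_4 = 1.7500, f(x_4) = 0.968228, coefficient = 1

I ≈ (0.312500/2) × 5.845102 = 0.913297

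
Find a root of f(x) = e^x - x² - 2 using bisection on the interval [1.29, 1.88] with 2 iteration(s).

f(x) = e^x - x² - 2
Initial interval: [1.29, 1.88]

Iteration 1:
  c_1 = (1.290000 + 1.880000)/2 = 1.585000
  f(c_1) = f(1.585000) = 0.367066
  f(a) × f(c) < 0, new interval: [1.290000, 1.585000]
Iteration 2:
  c_2 = (1.290000 + 1.585000)/2 = 1.437500
  f(c_2) = f(1.437500) = 0.143751
  f(a) × f(c) < 0, new interval: [1.290000, 1.437500]

After 2 iteration(s), the approximation is c_2 = 1.437500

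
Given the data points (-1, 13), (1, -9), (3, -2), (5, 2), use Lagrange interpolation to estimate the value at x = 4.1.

Lagrange interpolation formula:
P(x) = Σ yᵢ × Lᵢ(x)
where Lᵢ(x) = Π_{j≠i} (x - xⱼ)/(xᵢ - xⱼ)

L_0(4.1) = (4.1 - 1)/(-1 - 1) × (4.1 - 3)/(-1 - 3) × (4.1 - 5)/(-1 - 5) = 0.063937
L_1(4.1) = (4.1 - (-1))/(1 - (-1)) × (4.1 - 3)/(1 - 3) × (4.1 - 5)/(1 - 5) = -0.315562
L_2(4.1) = (4.1 - (-1))/(3 - (-1)) × (4.1 - 1)/(3 - 1) × (4.1 - 5)/(3 - 5) = 0.889313
L_3(4.1) = (4.1 - (-1))/(5 - (-1)) × (4.1 - 1)/(5 - 1) × (4.1 - 3)/(5 - 3) = 0.362312

P(4.1) = 13×L_0(4.1) + (-9)×L_1(4.1) + (-2)×L_2(4.1) + 2×L_3(4.1)
P(4.1) = 2.617250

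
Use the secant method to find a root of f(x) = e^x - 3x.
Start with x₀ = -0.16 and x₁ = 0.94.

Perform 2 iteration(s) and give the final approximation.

f(x) = e^x - 3x
x₀ = -0.16, x₁ = 0.94

Secant formula: x_{n+1} = x_n - f(x_n)(x_n - x_{n-1})/(f(x_n) - f(x_{n-1}))

Iteration 1:
  f(-0.160000) = 1.332144
  f(0.940000) = -0.260019
  x_2 = 0.940000 - (-0.260019)×(0.940000 - (-0.160000))/(-0.260019 - 1.332144)
       = 0.760357
Iteration 2:
  f(0.940000) = -0.260019
  f(0.760357) = -0.142031
  x_3 = 0.760357 - (-0.142031)×(0.760357 - 0.940000)/(-0.142031 - (-0.260019))
       = 0.544105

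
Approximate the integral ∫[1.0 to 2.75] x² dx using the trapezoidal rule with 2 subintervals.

f(x) = x²
a = 1.0, b = 2.75, n = 2
h = (b - a)/n = 0.875000

Trapezoidal rule: (h/2)[f(x₀) + 2f(x₁) + 2f(x₂) + ... + f(xₙ)]

x_0 = 1.0000, f(x_0) = 1.000000, coefficient = 1
x_1 = 1.8750, f(x_1) = 3.515625, coefficient = 2
x_2 = 2.7500, f(x_2) = 7.562500, coefficient = 1

I ≈ (0.875000/2) × 15.593750 = 6.822266
Exact value: 6.598958
Error: 0.223307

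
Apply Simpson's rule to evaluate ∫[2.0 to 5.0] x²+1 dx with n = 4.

f(x) = x²+1
a = 2.0, b = 5.0, n = 4
h = (b - a)/n = 0.750000

Simpson's rule: (h/3)[f(x₀) + 4f(x₁) + 2f(x₂) + ... + f(xₙ)]

x_0 = 2.0000, f(x_0) = 5.000000, coefficient = 1
x_1 = 2.7500, f(x_1) = 8.562500, coefficient = 4
x_2 = 3.5000, f(x_2) = 13.250000, coefficient = 2
x_3 = 4.2500, f(x_3) = 19.062500, coefficient = 4
x_4 = 5.0000, f(x_4) = 26.000000, coefficient = 1

I ≈ (0.750000/3) × 168.000000 = 42.000000
Exact value: 42.000000
Error: 0.000000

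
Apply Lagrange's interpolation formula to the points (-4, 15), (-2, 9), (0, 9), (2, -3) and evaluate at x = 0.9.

Lagrange interpolation formula:
P(x) = Σ yᵢ × Lᵢ(x)
where Lᵢ(x) = Π_{j≠i} (x - xⱼ)/(xᵢ - xⱼ)

L_0(0.9) = (0.9 - (-2))/(-4 - (-2)) × (0.9 - 0)/(-4 - 0) × (0.9 - 2)/(-4 - 2) = 0.059813
L_1(0.9) = (0.9 - (-4))/(-2 - (-4)) × (0.9 - 0)/(-2 - 0) × (0.9 - 2)/(-2 - 2) = -0.303188
L_2(0.9) = (0.9 - (-4))/(0 - (-4)) × (0.9 - (-2))/(0 - (-2)) × (0.9 - 2)/(0 - 2) = 0.976938
L_3(0.9) = (0.9 - (-4))/(2 - (-4)) × (0.9 - (-2))/(2 - (-2)) × (0.9 - 0)/(2 - 0) = 0.266438

P(0.9) = 15×L_0(0.9) + 9×L_1(0.9) + 9×L_2(0.9) + (-3)×L_3(0.9)
P(0.9) = 6.161625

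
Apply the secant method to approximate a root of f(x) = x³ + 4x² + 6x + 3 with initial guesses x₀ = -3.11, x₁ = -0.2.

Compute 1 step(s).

f(x) = x³ + 4x² + 6x + 3
x₀ = -3.11, x₁ = -0.2

Secant formula: x_{n+1} = x_n - f(x_n)(x_n - x_{n-1})/(f(x_n) - f(x_{n-1}))

Iteration 1:
  f(-3.110000) = -7.051831
  f(-0.200000) = 1.952000
  x_2 = -0.200000 - 1.952000×(-0.200000 - (-3.110000))/(1.952000 - (-7.051831))
       = -0.830878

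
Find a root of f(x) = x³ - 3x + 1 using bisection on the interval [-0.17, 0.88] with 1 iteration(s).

f(x) = x³ - 3x + 1
Initial interval: [-0.17, 0.88]

Iteration 1:
  c_1 = (-0.170000 + 0.880000)/2 = 0.355000
  f(c_1) = f(0.355000) = -0.020261
  f(a) × f(c) < 0, new interval: [-0.170000, 0.355000]

After 1 iteration(s), the approximation is c_1 = 0.355000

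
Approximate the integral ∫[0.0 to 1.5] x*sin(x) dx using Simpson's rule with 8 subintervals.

f(x) = x*sin(x)
a = 0.0, b = 1.5, n = 8
h = (b - a)/n = 0.187500

Simpson's rule: (h/3)[f(x₀) + 4f(x₁) + 2f(x₂) + ... + f(xₙ)]

x_0 = 0.0000, f(x_0) = 0.000000, coefficient = 1
x_1 = 0.1875, f(x_1) = 0.034951, coefficient = 4
x_2 = 0.3750, f(x_2) = 0.137352, coefficient = 2
x_3 = 0.5625, f(x_3) = 0.299983, coefficient = 4
x_4 = 0.7500, f(x_4) = 0.511229, coefficient = 2
x_5 = 0.9375, f(x_5) = 0.755701, coefficient = 4
x_6 = 1.1250, f(x_6) = 1.015051, coefficient = 2
x_7 = 1.3125, f(x_7) = 1.268960, coefficient = 4
x_8 = 1.5000, f(x_8) = 1.496242, coefficient = 1

I ≈ (0.187500/3) × 14.261884 = 0.891368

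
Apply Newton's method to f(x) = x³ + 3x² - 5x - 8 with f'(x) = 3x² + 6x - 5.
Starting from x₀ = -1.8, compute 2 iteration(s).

f(x) = x³ + 3x² - 5x - 8
f'(x) = 3x² + 6x - 5
x₀ = -1.8

Newton-Raphson formula: x_{n+1} = x_n - f(x_n)/f'(x_n)

Iteration 1:
  f(-1.800000) = 4.888000
  f'(-1.800000) = -6.080000
  x_1 = -1.800000 - 4.888000/(-6.080000) = -0.996053
Iteration 2:
  f(-0.996053) = -1.031579
  f'(-0.996053) = -7.999953
  x_2 = -0.996053 - (-1.031579)/(-7.999953) = -1.125001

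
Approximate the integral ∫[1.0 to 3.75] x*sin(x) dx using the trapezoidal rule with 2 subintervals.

f(x) = x*sin(x)
a = 1.0, b = 3.75, n = 2
h = (b - a)/n = 1.375000

Trapezoidal rule: (h/2)[f(x₀) + 2f(x₁) + 2f(x₂) + ... + f(xₙ)]

x_0 = 1.0000, f(x_0) = 0.841471, coefficient = 1
x_1 = 2.3750, f(x_1) = 1.647502, coefficient = 2
x_2 = 3.7500, f(x_2) = -2.143355, coefficient = 1

I ≈ (1.375000/2) × 1.993120 = 1.370270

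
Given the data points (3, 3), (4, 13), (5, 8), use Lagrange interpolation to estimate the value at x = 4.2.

Lagrange interpolation formula:
P(x) = Σ yᵢ × Lᵢ(x)
where Lᵢ(x) = Π_{j≠i} (x - xⱼ)/(xᵢ - xⱼ)

L_0(4.2) = (4.2 - 4)/(3 - 4) × (4.2 - 5)/(3 - 5) = -0.080000
L_1(4.2) = (4.2 - 3)/(4 - 3) × (4.2 - 5)/(4 - 5) = 0.960000
L_2(4.2) = (4.2 - 3)/(5 - 3) × (4.2 - 4)/(5 - 4) = 0.120000

P(4.2) = 3×L_0(4.2) + 13×L_1(4.2) + 8×L_2(4.2)
P(4.2) = 13.200000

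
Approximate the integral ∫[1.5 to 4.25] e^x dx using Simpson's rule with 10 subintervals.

f(x) = e^x
a = 1.5, b = 4.25, n = 10
h = (b - a)/n = 0.275000

Simpson's rule: (h/3)[f(x₀) + 4f(x₁) + 2f(x₂) + ... + f(xₙ)]

x_0 = 1.5000, f(x_0) = 4.481689, coefficient = 1
x_1 = 1.7750, f(x_1) = 5.900281, coefficient = 4
x_2 = 2.0500, f(x_2) = 7.767901, coefficient = 2
x_3 = 2.3250, f(x_3) = 10.226680, coefficient = 4
x_4 = 2.6000, f(x_4) = 13.463738, coefficient = 2
x_5 = 2.8750, f(x_5) = 17.725424, coefficient = 4
x_6 = 3.1500, f(x_6) = 23.336065, coefficient = 2
x_7 = 3.4250, f(x_7) = 30.722645, coefficient = 4
x_8 = 3.7000, f(x_8) = 40.447304, coefficient = 2
x_9 = 3.9750, f(x_9) = 53.250117, coefficient = 4
x_10 = 4.2500, f(x_10) = 70.105412, coefficient = 1

I ≈ (0.275000/3) × 715.917706 = 65.625790
Exact value: 65.623723
Error: 0.002066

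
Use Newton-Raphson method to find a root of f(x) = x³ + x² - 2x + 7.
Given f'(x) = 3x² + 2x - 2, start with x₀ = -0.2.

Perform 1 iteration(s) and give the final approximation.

f(x) = x³ + x² - 2x + 7
f'(x) = 3x² + 2x - 2
x₀ = -0.2

Newton-Raphson formula: x_{n+1} = x_n - f(x_n)/f'(x_n)

Iteration 1:
  f(-0.200000) = 7.432000
  f'(-0.200000) = -2.280000
  x_1 = -0.200000 - 7.432000/(-2.280000) = 3.059649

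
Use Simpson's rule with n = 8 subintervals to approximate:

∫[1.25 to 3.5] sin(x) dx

f(x) = sin(x)
a = 1.25, b = 3.5, n = 8
h = (b - a)/n = 0.281250

Simpson's rule: (h/3)[f(x₀) + 4f(x₁) + 2f(x₂) + ... + f(xₙ)]

x_0 = 1.2500, f(x_0) = 0.948985, coefficient = 1
x_1 = 1.5312, f(x_1) = 0.999218, coefficient = 4
x_2 = 1.8125, f(x_2) = 0.970932, coefficient = 2
x_3 = 2.0938, f(x_3) = 0.866348, coefficient = 4
x_4 = 2.3750, f(x_4) = 0.693685, coefficient = 2
x_5 = 2.6562, f(x_5) = 0.466511, coefficient = 4
x_6 = 2.9375, f(x_6) = 0.202679, coefficient = 2
x_7 = 3.2188, f(x_7) = -0.077081, coefficient = 4
x_8 = 3.5000, f(x_8) = -0.350783, coefficient = 1

I ≈ (0.281250/3) × 13.352778 = 1.251823
Exact value: 1.251779
Error: 0.000044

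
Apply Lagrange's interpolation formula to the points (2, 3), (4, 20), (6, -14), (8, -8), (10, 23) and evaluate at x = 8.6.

Lagrange interpolation formula:
P(x) = Σ yᵢ × Lᵢ(x)
where Lᵢ(x) = Π_{j≠i} (x - xⱼ)/(xᵢ - xⱼ)

L_0(8.6) = (8.6 - 4)/(2 - 4) × (8.6 - 6)/(2 - 6) × (8.6 - 8)/(2 - 8) × (8.6 - 10)/(2 - 10) = -0.026162
L_1(8.6) = (8.6 - 2)/(4 - 2) × (8.6 - 6)/(4 - 6) × (8.6 - 8)/(4 - 8) × (8.6 - 10)/(4 - 10) = 0.150150
L_2(8.6) = (8.6 - 2)/(6 - 2) × (8.6 - 4)/(6 - 4) × (8.6 - 8)/(6 - 8) × (8.6 - 10)/(6 - 10) = -0.398475
L_3(8.6) = (8.6 - 2)/(8 - 2) × (8.6 - 4)/(8 - 4) × (8.6 - 6)/(8 - 6) × (8.6 - 10)/(8 - 10) = 1.151150
L_4(8.6) = (8.6 - 2)/(10 - 2) × (8.6 - 4)/(10 - 4) × (8.6 - 6)/(10 - 6) × (8.6 - 8)/(10 - 8) = 0.123337

P(8.6) = 3×L_0(8.6) + 20×L_1(8.6) + (-14)×L_2(8.6) + (-8)×L_3(8.6) + 23×L_4(8.6)
P(8.6) = 2.130725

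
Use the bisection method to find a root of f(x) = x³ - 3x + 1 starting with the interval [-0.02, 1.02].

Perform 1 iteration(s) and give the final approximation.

f(x) = x³ - 3x + 1
Initial interval: [-0.02, 1.02]

Iteration 1:
  c_1 = (-0.020000 + 1.020000)/2 = 0.500000
  f(c_1) = f(0.500000) = -0.375000
  f(a) × f(c) < 0, new interval: [-0.020000, 0.500000]

After 1 iteration(s), the approximation is c_1 = 0.500000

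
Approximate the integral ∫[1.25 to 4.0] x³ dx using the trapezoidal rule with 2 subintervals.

f(x) = x³
a = 1.25, b = 4.0, n = 2
h = (b - a)/n = 1.375000

Trapezoidal rule: (h/2)[f(x₀) + 2f(x₁) + 2f(x₂) + ... + f(xₙ)]

x_0 = 1.2500, f(x_0) = 1.953125, coefficient = 1
x_1 = 2.6250, f(x_1) = 18.087891, coefficient = 2
x_2 = 4.0000, f(x_2) = 64.000000, coefficient = 1

I ≈ (1.375000/2) × 102.128906 = 70.213623
Exact value: 63.389648
Error: 6.823975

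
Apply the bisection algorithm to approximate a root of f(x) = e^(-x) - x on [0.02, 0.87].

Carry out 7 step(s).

f(x) = e^(-x) - x
Initial interval: [0.02, 0.87]

Iteration 1:
  c_1 = (0.020000 + 0.870000)/2 = 0.445000
  f(c_1) = f(0.445000) = 0.195824
  f(a) × f(c) ≥ 0, new interval: [0.445000, 0.870000]
Iteration 2:
  c_2 = (0.445000 + 0.870000)/2 = 0.657500
  f(c_2) = f(0.657500) = -0.139355
  f(a) × f(c) < 0, new interval: [0.445000, 0.657500]
Iteration 3:
  c_3 = (0.445000 + 0.657500)/2 = 0.551250
  f(c_3) = f(0.551250) = 0.024979
  f(a) × f(c) ≥ 0, new interval: [0.551250, 0.657500]
Iteration 4:
  c_4 = (0.551250 + 0.657500)/2 = 0.604375
  f(c_4) = f(0.604375) = -0.057959
  f(a) × f(c) < 0, new interval: [0.551250, 0.604375]
Iteration 5:
  c_5 = (0.551250 + 0.604375)/2 = 0.577813
  f(c_5) = f(0.577813) = -0.016688
  f(a) × f(c) < 0, new interval: [0.551250, 0.577813]
Iteration 6:
  c_6 = (0.551250 + 0.577813)/2 = 0.564531
  f(c_6) = f(0.564531) = 0.004095
  f(a) × f(c) ≥ 0, new interval: [0.564531, 0.577813]
Iteration 7:
  c_7 = (0.564531 + 0.577813)/2 = 0.571172
  f(c_7) = f(0.571172) = -0.006309
  f(a) × f(c) < 0, new interval: [0.564531, 0.571172]

After 7 iteration(s), the approximation is c_7 = 0.571172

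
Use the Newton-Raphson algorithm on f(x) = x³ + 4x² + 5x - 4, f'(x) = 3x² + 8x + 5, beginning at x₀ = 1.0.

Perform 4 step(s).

f(x) = x³ + 4x² + 5x - 4
f'(x) = 3x² + 8x + 5
x₀ = 1.0

Newton-Raphson formula: x_{n+1} = x_n - f(x_n)/f'(x_n)

Iteration 1:
  f(1.000000) = 6.000000
  f'(1.000000) = 16.000000
  x_1 = 1.000000 - 6.000000/16.000000 = 0.625000
Iteration 2:
  f(0.625000) = 0.931641
  f'(0.625000) = 11.171875
  x_2 = 0.625000 - 0.931641/11.171875 = 0.541608
Iteration 3:
  f(0.541608) = 0.040276
  f'(0.541608) = 10.212886
  x_3 = 0.541608 - 0.040276/10.212886 = 0.537665
Iteration 4:
  f(0.537665) = 0.000087
  f'(0.537665) = 10.168568
  x_4 = 0.537665 - 0.000087/10.168568 = 0.537656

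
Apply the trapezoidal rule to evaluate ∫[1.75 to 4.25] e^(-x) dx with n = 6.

f(x) = e^(-x)
a = 1.75, b = 4.25, n = 6
h = (b - a)/n = 0.416667

Trapezoidal rule: (h/2)[f(x₀) + 2f(x₁) + 2f(x₂) + ... + f(xₙ)]

x_0 = 1.7500, f(x_0) = 0.173774, coefficient = 1
x_1 = 2.1667, f(x_1) = 0.114559, coefficient = 2
x_2 = 2.5833, f(x_2) = 0.075522, coefficient = 2
x_3 = 3.0000, f(x_3) = 0.049787, coefficient = 2
x_4 = 3.4167, f(x_4) = 0.032822, coefficient = 2
x_5 = 3.8333, f(x_5) = 0.021637, coefficient = 2
x_6 = 4.2500, f(x_6) = 0.014264, coefficient = 1

I ≈ (0.416667/2) × 0.776692 = 0.161811
Exact value: 0.159510
Error: 0.002301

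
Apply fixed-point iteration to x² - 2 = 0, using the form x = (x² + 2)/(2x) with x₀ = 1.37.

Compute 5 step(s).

Equation: x² - 2 = 0
Fixed-point form: x = (x² + 2)/(2x)
x₀ = 1.37

x_1 = g(1.370000) = 1.414927
x_2 = g(1.414927) = 1.414214
x_3 = g(1.414214) = 1.414214
x_4 = g(1.414214) = 1.414214
x_5 = g(1.414214) = 1.414214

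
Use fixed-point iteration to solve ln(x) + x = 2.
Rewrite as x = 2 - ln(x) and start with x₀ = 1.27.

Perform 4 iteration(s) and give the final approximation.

Equation: ln(x) + x = 2
Fixed-point form: x = 2 - ln(x)
x₀ = 1.27

x_1 = g(1.270000) = 1.760983
x_2 = g(1.760983) = 1.434128
x_3 = g(1.434128) = 1.639443
x_4 = g(1.639443) = 1.505643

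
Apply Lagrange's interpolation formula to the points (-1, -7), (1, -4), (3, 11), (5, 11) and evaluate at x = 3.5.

Lagrange interpolation formula:
P(x) = Σ yᵢ × Lᵢ(x)
where Lᵢ(x) = Π_{j≠i} (x - xⱼ)/(xᵢ - xⱼ)

L_0(3.5) = (3.5 - 1)/(-1 - 1) × (3.5 - 3)/(-1 - 3) × (3.5 - 5)/(-1 - 5) = 0.039062
L_1(3.5) = (3.5 - (-1))/(1 - (-1)) × (3.5 - 3)/(1 - 3) × (3.5 - 5)/(1 - 5) = -0.210938
L_2(3.5) = (3.5 - (-1))/(3 - (-1)) × (3.5 - 1)/(3 - 1) × (3.5 - 5)/(3 - 5) = 1.054688
L_3(3.5) = (3.5 - (-1))/(5 - (-1)) × (3.5 - 1)/(5 - 1) × (3.5 - 3)/(5 - 3) = 0.117188

P(3.5) = (-7)×L_0(3.5) + (-4)×L_1(3.5) + 11×L_2(3.5) + 11×L_3(3.5)
P(3.5) = 13.460938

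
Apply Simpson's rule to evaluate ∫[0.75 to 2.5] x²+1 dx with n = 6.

f(x) = x²+1
a = 0.75, b = 2.5, n = 6
h = (b - a)/n = 0.291667

Simpson's rule: (h/3)[f(x₀) + 4f(x₁) + 2f(x₂) + ... + f(xₙ)]

x_0 = 0.7500, f(x_0) = 1.562500, coefficient = 1
x_1 = 1.0417, f(x_1) = 2.085069, coefficient = 4
x_2 = 1.3333, f(x_2) = 2.777778, coefficient = 2
x_3 = 1.6250, f(x_3) = 3.640625, coefficient = 4
x_4 = 1.9167, f(x_4) = 4.673611, coefficient = 2
x_5 = 2.2083, f(x_5) = 5.876736, coefficient = 4
x_6 = 2.5000, f(x_6) = 7.250000, coefficient = 1

I ≈ (0.291667/3) × 70.125000 = 6.817708
Exact value: 6.817708
Error: 0.000000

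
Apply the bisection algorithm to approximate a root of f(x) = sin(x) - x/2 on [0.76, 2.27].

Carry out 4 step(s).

f(x) = sin(x) - x/2
Initial interval: [0.76, 2.27]

Iteration 1:
  c_1 = (0.760000 + 2.270000)/2 = 1.515000
  f(c_1) = f(1.515000) = 0.240944
  f(a) × f(c) ≥ 0, new interval: [1.515000, 2.270000]
Iteration 2:
  c_2 = (1.515000 + 2.270000)/2 = 1.892500
  f(c_2) = f(1.892500) = 0.002448
  f(a) × f(c) ≥ 0, new interval: [1.892500, 2.270000]
Iteration 3:
  c_3 = (1.892500 + 2.270000)/2 = 2.081250
  f(c_3) = f(2.081250) = -0.168102
  f(a) × f(c) < 0, new interval: [1.892500, 2.081250]
Iteration 4:
  c_4 = (1.892500 + 2.081250)/2 = 1.986875
  f(c_4) = f(1.986875) = -0.078757
  f(a) × f(c) < 0, new interval: [1.892500, 1.986875]

After 4 iteration(s), the approximation is c_4 = 1.986875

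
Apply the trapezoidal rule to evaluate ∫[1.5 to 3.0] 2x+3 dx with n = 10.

f(x) = 2x+3
a = 1.5, b = 3.0, n = 10
h = (b - a)/n = 0.150000

Trapezoidal rule: (h/2)[f(x₀) + 2f(x₁) + 2f(x₂) + ... + f(xₙ)]

x_0 = 1.5000, f(x_0) = 6.000000, coefficient = 1
x_1 = 1.6500, f(x_1) = 6.300000, coefficient = 2
x_2 = 1.8000, f(x_2) = 6.600000, coefficient = 2
x_3 = 1.9500, f(x_3) = 6.900000, coefficient = 2
x_4 = 2.1000, f(x_4) = 7.200000, coefficient = 2
x_5 = 2.2500, f(x_5) = 7.500000, coefficient = 2
x_6 = 2.4000, f(x_6) = 7.800000, coefficient = 2
x_7 = 2.5500, f(x_7) = 8.100000, coefficient = 2
x_8 = 2.7000, f(x_8) = 8.400000, coefficient = 2
x_9 = 2.8500, f(x_9) = 8.700000, coefficient = 2
x_10 = 3.0000, f(x_10) = 9.000000, coefficient = 1

I ≈ (0.150000/2) × 150.000000 = 11.250000
Exact value: 11.250000
Error: 0.000000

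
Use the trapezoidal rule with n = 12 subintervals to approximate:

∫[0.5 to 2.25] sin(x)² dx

f(x) = sin(x)²
a = 0.5, b = 2.25, n = 12
h = (b - a)/n = 0.145833

Trapezoidal rule: (h/2)[f(x₀) + 2f(x₁) + 2f(x₂) + ... + f(xₙ)]

x_0 = 0.5000, f(x_0) = 0.229849, coefficient = 1
x_1 = 0.6458, f(x_1) = 0.362240, coefficient = 2
x_2 = 0.7917, f(x_2) = 0.506268, coefficient = 2
x_3 = 0.9375, f(x_3) = 0.649767, coefficient = 2
x_4 = 1.0833, f(x_4) = 0.780615, coefficient = 2
x_5 = 1.2292, f(x_5) = 0.887760, coefficient = 2
x_6 = 1.3750, f(x_6) = 0.962151, coefficient = 2
x_7 = 1.5208, f(x_7) = 0.997506, coefficient = 2
x_8 = 1.6667, f(x_8) = 0.990837, coefficient = 2
x_9 = 1.8125, f(x_9) = 0.942708, coefficient = 2
x_10 = 1.9583, f(x_10) = 0.857185, coefficient = 2
x_11 = 2.1042, f(x_11) = 0.741490, coefficient = 2
x_12 = 2.2500, f(x_12) = 0.605398, coefficient = 1

I ≈ (0.145833/2) × 18.192301 = 1.326522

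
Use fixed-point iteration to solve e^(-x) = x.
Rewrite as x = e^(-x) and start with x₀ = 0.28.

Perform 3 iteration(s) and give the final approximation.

Equation: e^(-x) = x
Fixed-point form: x = e^(-x)
x₀ = 0.28

x_1 = g(0.280000) = 0.755784
x_2 = g(0.755784) = 0.469642
x_3 = g(0.469642) = 0.625226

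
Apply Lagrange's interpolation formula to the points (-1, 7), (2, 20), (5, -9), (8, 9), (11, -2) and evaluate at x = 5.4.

Lagrange interpolation formula:
P(x) = Σ yᵢ × Lᵢ(x)
where Lᵢ(x) = Π_{j≠i} (x - xⱼ)/(xᵢ - xⱼ)

L_0(5.4) = (5.4 - 2)/(-1 - 2) × (5.4 - 5)/(-1 - 5) × (5.4 - 8)/(-1 - 8) × (5.4 - 11)/(-1 - 11) = 0.010186
L_1(5.4) = (5.4 - (-1))/(2 - (-1)) × (5.4 - 5)/(2 - 5) × (5.4 - 8)/(2 - 8) × (5.4 - 11)/(2 - 11) = -0.076695
L_2(5.4) = (5.4 - (-1))/(5 - (-1)) × (5.4 - 2)/(5 - 2) × (5.4 - 8)/(5 - 8) × (5.4 - 11)/(5 - 11) = 0.977857
L_3(5.4) = (5.4 - (-1))/(8 - (-1)) × (5.4 - 2)/(8 - 2) × (5.4 - 5)/(8 - 5) × (5.4 - 11)/(8 - 11) = 0.100293
L_4(5.4) = (5.4 - (-1))/(11 - (-1)) × (5.4 - 2)/(11 - 2) × (5.4 - 5)/(11 - 5) × (5.4 - 8)/(11 - 8) = -0.011641

P(5.4) = 7×L_0(5.4) + 20×L_1(5.4) + (-9)×L_2(5.4) + 9×L_3(5.4) + (-2)×L_4(5.4)
P(5.4) = -9.337383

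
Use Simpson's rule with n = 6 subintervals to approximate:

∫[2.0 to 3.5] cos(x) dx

f(x) = cos(x)
a = 2.0, b = 3.5, n = 6
h = (b - a)/n = 0.250000

Simpson's rule: (h/3)[f(x₀) + 4f(x₁) + 2f(x₂) + ... + f(xₙ)]

x_0 = 2.0000, f(x_0) = -0.416147, coefficient = 1
x_1 = 2.2500, f(x_1) = -0.628174, coefficient = 4
x_2 = 2.5000, f(x_2) = -0.801144, coefficient = 2
x_3 = 2.7500, f(x_3) = -0.924302, coefficient = 4
x_4 = 3.0000, f(x_4) = -0.989992, coefficient = 2
x_5 = 3.2500, f(x_5) = -0.994130, coefficient = 4
x_6 = 3.5000, f(x_6) = -0.936457, coefficient = 1

I ≈ (0.250000/3) × -15.121298 = -1.260108
Exact value: -1.260081
Error: 0.000028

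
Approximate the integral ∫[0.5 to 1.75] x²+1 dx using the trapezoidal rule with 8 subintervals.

f(x) = x²+1
a = 0.5, b = 1.75, n = 8
h = (b - a)/n = 0.156250

Trapezoidal rule: (h/2)[f(x₀) + 2f(x₁) + 2f(x₂) + ... + f(xₙ)]

x_0 = 0.5000, f(x_0) = 1.250000, coefficient = 1
x_1 = 0.6562, f(x_1) = 1.430664, coefficient = 2
x_2 = 0.8125, f(x_2) = 1.660156, coefficient = 2
x_3 = 0.9688, f(x_3) = 1.938477, coefficient = 2
x_4 = 1.1250, f(x_4) = 2.265625, coefficient = 2
x_5 = 1.2812, f(x_5) = 2.641602, coefficient = 2
x_6 = 1.4375, f(x_6) = 3.066406, coefficient = 2
x_7 = 1.5938, f(x_7) = 3.540039, coefficient = 2
x_8 = 1.7500, f(x_8) = 4.062500, coefficient = 1

I ≈ (0.156250/2) × 38.398438 = 2.999878
Exact value: 2.994792
Error: 0.005086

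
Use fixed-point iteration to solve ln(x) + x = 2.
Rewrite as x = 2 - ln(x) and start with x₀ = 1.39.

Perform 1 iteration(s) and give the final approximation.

Equation: ln(x) + x = 2
Fixed-point form: x = 2 - ln(x)
x₀ = 1.39

x_1 = g(1.390000) = 1.670696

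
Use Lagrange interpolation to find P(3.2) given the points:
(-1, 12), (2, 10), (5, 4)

Lagrange interpolation formula:
P(x) = Σ yᵢ × Lᵢ(x)
where Lᵢ(x) = Π_{j≠i} (x - xⱼ)/(xᵢ - xⱼ)

L_0(3.2) = (3.2 - 2)/(-1 - 2) × (3.2 - 5)/(-1 - 5) = -0.120000
L_1(3.2) = (3.2 - (-1))/(2 - (-1)) × (3.2 - 5)/(2 - 5) = 0.840000
L_2(3.2) = (3.2 - (-1))/(5 - (-1)) × (3.2 - 2)/(5 - 2) = 0.280000

P(3.2) = 12×L_0(3.2) + 10×L_1(3.2) + 4×L_2(3.2)
P(3.2) = 8.080000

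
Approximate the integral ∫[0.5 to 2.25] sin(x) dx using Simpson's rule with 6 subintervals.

f(x) = sin(x)
a = 0.5, b = 2.25, n = 6
h = (b - a)/n = 0.291667

Simpson's rule: (h/3)[f(x₀) + 4f(x₁) + 2f(x₂) + ... + f(xₙ)]

x_0 = 0.5000, f(x_0) = 0.479426, coefficient = 1
x_1 = 0.7917, f(x_1) = 0.711525, coefficient = 4
x_2 = 1.0833, f(x_2) = 0.883524, coefficient = 2
x_3 = 1.3750, f(x_3) = 0.980893, coefficient = 4
x_4 = 1.6667, f(x_4) = 0.995408, coefficient = 2
x_5 = 1.9583, f(x_5) = 0.925843, coefficient = 4
x_6 = 2.2500, f(x_6) = 0.778073, coefficient = 1

I ≈ (0.291667/3) × 15.488407 = 1.505817
Exact value: 1.505756
Error: 0.000061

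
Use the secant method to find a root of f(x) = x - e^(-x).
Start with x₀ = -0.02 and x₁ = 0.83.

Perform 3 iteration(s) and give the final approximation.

f(x) = x - e^(-x)
x₀ = -0.02, x₁ = 0.83

Secant formula: x_{n+1} = x_n - f(x_n)(x_n - x_{n-1})/(f(x_n) - f(x_{n-1}))

Iteration 1:
  f(-0.020000) = -1.040201
  f(0.830000) = 0.393951
  x_2 = 0.830000 - 0.393951×(0.830000 - (-0.020000))/(0.393951 - (-1.040201))
       = 0.596511
Iteration 2:
  f(0.830000) = 0.393951
  f(0.596511) = 0.045782
  x_3 = 0.596511 - 0.045782×(0.596511 - 0.830000)/(0.045782 - 0.393951)
       = 0.565809
Iteration 3:
  f(0.596511) = 0.045782
  f(0.565809) = -0.002091
  x_4 = 0.565809 - (-0.002091)×(0.565809 - 0.596511)/(-0.002091 - 0.045782)
       = 0.567150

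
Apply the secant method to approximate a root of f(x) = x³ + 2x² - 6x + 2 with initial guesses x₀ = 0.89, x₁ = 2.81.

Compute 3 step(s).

f(x) = x³ + 2x² - 6x + 2
x₀ = 0.89, x₁ = 2.81

Secant formula: x_{n+1} = x_n - f(x_n)(x_n - x_{n-1})/(f(x_n) - f(x_{n-1}))

Iteration 1:
  f(0.890000) = -1.050831
  f(2.810000) = 23.120241
  x_2 = 2.810000 - 23.120241×(2.810000 - 0.890000)/(23.120241 - (-1.050831))
       = 0.973471
Iteration 2:
  f(2.810000) = 23.120241
  f(0.973471) = -1.023028
  x_3 = 0.973471 - (-1.023028)×(0.973471 - 2.810000)/(-1.023028 - 23.120241)
       = 1.051291
Iteration 3:
  f(0.973471) = -1.023028
  f(1.051291) = -0.935420
  x_4 = 1.051291 - (-0.935420)×(1.051291 - 0.973471)/(-0.935420 - (-1.023028))
       = 1.882194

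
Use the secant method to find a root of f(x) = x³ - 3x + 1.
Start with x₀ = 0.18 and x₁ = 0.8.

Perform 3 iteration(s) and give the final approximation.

f(x) = x³ - 3x + 1
x₀ = 0.18, x₁ = 0.8

Secant formula: x_{n+1} = x_n - f(x_n)(x_n - x_{n-1})/(f(x_n) - f(x_{n-1}))

Iteration 1:
  f(0.180000) = 0.465832
  f(0.800000) = -0.888000
  x_2 = 0.800000 - (-0.888000)×(0.800000 - 0.180000)/(-0.888000 - 0.465832)
       = 0.393332
Iteration 2:
  f(0.800000) = -0.888000
  f(0.393332) = -0.119144
  x_3 = 0.393332 - (-0.119144)×(0.393332 - 0.800000)/(-0.119144 - (-0.888000))
       = 0.330314
Iteration 3:
  f(0.393332) = -0.119144
  f(0.330314) = 0.045098
  x_4 = 0.330314 - 0.045098×(0.330314 - 0.393332)/(0.045098 - (-0.119144))
       = 0.347618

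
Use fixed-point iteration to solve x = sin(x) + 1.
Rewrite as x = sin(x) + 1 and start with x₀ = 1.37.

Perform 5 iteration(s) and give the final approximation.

Equation: x = sin(x) + 1
Fixed-point form: x = sin(x) + 1
x₀ = 1.37

x_1 = g(1.370000) = 1.979908
x_2 = g(1.979908) = 1.917475
x_3 = g(1.917475) = 1.940507
x_4 = g(1.940507) = 1.932432
x_5 = g(1.932432) = 1.935319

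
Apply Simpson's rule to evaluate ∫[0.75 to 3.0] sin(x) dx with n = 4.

f(x) = sin(x)
a = 0.75, b = 3.0, n = 4
h = (b - a)/n = 0.562500

Simpson's rule: (h/3)[f(x₀) + 4f(x₁) + 2f(x₂) + ... + f(xₙ)]

x_0 = 0.7500, f(x_0) = 0.681639, coefficient = 1
x_1 = 1.3125, f(x_1) = 0.966827, coefficient = 4
x_2 = 1.8750, f(x_2) = 0.954086, coefficient = 2
x_3 = 2.4375, f(x_3) = 0.647343, coefficient = 4
x_4 = 3.0000, f(x_4) = 0.141120, coefficient = 1

I ≈ (0.562500/3) × 9.187607 = 1.722676
Exact value: 1.721681
Error: 0.000995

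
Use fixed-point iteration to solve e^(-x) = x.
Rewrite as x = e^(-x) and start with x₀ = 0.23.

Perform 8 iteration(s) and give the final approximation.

Equation: e^(-x) = x
Fixed-point form: x = e^(-x)
x₀ = 0.23

x_1 = g(0.230000) = 0.794534
x_2 = g(0.794534) = 0.451792
x_3 = g(0.451792) = 0.636487
x_4 = g(0.636487) = 0.529148
x_5 = g(0.529148) = 0.589107
x_6 = g(0.589107) = 0.554823
x_7 = g(0.554823) = 0.574174
x_8 = g(0.574174) = 0.563170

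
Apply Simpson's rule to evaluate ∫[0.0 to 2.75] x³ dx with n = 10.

f(x) = x³
a = 0.0, b = 2.75, n = 10
h = (b - a)/n = 0.275000

Simpson's rule: (h/3)[f(x₀) + 4f(x₁) + 2f(x₂) + ... + f(xₙ)]

x_0 = 0.0000, f(x_0) = 0.000000, coefficient = 1
x_1 = 0.2750, f(x_1) = 0.020797, coefficient = 4
x_2 = 0.5500, f(x_2) = 0.166375, coefficient = 2
x_3 = 0.8250, f(x_3) = 0.561516, coefficient = 4
x_4 = 1.1000, f(x_4) = 1.331000, coefficient = 2
x_5 = 1.3750, f(x_5) = 2.599609, coefficient = 4
x_6 = 1.6500, f(x_6) = 4.492125, coefficient = 2
x_7 = 1.9250, f(x_7) = 7.133328, coefficient = 4
x_8 = 2.2000, f(x_8) = 10.648000, coefficient = 2
x_9 = 2.4750, f(x_9) = 15.160922, coefficient = 4
x_10 = 2.7500, f(x_10) = 20.796875, coefficient = 1

I ≈ (0.275000/3) × 155.976563 = 14.297852
Exact value: 14.297852
Error: 0.000000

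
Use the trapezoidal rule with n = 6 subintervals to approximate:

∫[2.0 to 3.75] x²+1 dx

f(x) = x²+1
a = 2.0, b = 3.75, n = 6
h = (b - a)/n = 0.291667

Trapezoidal rule: (h/2)[f(x₀) + 2f(x₁) + 2f(x₂) + ... + f(xₙ)]

x_0 = 2.0000, f(x_0) = 5.000000, coefficient = 1
x_1 = 2.2917, f(x_1) = 6.251736, coefficient = 2
x_2 = 2.5833, f(x_2) = 7.673611, coefficient = 2
x_3 = 2.8750, f(x_3) = 9.265625, coefficient = 2
x_4 = 3.1667, f(x_4) = 11.027778, coefficient = 2
x_5 = 3.4583, f(x_5) = 12.960069, coefficient = 2
x_6 = 3.7500, f(x_6) = 15.062500, coefficient = 1

I ≈ (0.291667/2) × 114.420139 = 16.686270
Exact value: 16.661458
Error: 0.024812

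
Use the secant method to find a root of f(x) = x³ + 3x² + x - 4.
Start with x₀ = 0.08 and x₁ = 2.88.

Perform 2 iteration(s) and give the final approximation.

f(x) = x³ + 3x² + x - 4
x₀ = 0.08, x₁ = 2.88

Secant formula: x_{n+1} = x_n - f(x_n)(x_n - x_{n-1})/(f(x_n) - f(x_{n-1}))

Iteration 1:
  f(0.080000) = -3.900288
  f(2.880000) = 47.651072
  x_2 = 2.880000 - 47.651072×(2.880000 - 0.080000)/(47.651072 - (-3.900288))
       = 0.291843
Iteration 2:
  f(2.880000) = 47.651072
  f(0.291843) = -3.427782
  x_3 = 0.291843 - (-3.427782)×(0.291843 - 2.880000)/(-3.427782 - 47.651072)
       = 0.465528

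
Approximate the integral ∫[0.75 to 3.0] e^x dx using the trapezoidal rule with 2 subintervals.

f(x) = e^x
a = 0.75, b = 3.0, n = 2
h = (b - a)/n = 1.125000

Trapezoidal rule: (h/2)[f(x₀) + 2f(x₁) + 2f(x₂) + ... + f(xₙ)]

x_0 = 0.7500, f(x_0) = 2.117000, coefficient = 1
x_1 = 1.8750, f(x_1) = 6.520819, coefficient = 2
x_2 = 3.0000, f(x_2) = 20.085537, coefficient = 1

I ≈ (1.125000/2) × 35.244175 = 19.824849
Exact value: 17.968537
Error: 1.856312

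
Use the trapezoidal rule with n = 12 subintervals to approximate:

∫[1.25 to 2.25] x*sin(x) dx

f(x) = x*sin(x)
a = 1.25, b = 2.25, n = 12
h = (b - a)/n = 0.083333

Trapezoidal rule: (h/2)[f(x₀) + 2f(x₁) + 2f(x₂) + ... + f(xₙ)]

x_0 = 1.2500, f(x_0) = 1.186231, coefficient = 1
x_1 = 1.3333, f(x_1) = 1.295917, coefficient = 2
x_2 = 1.4167, f(x_2) = 1.399873, coefficient = 2
x_3 = 1.5000, f(x_3) = 1.496242, coefficient = 2
x_4 = 1.5833, f(x_4) = 1.583209, coefficient = 2
x_5 = 1.6667, f(x_5) = 1.659013, coefficient = 2
x_6 = 1.7500, f(x_6) = 1.721975, coefficient = 2
x_7 = 1.8333, f(x_7) = 1.770514, coefficient = 2
x_8 = 1.9167, f(x_8) = 1.803163, coefficient = 2
x_9 = 2.0000, f(x_9) = 1.818595, coefficient = 2
x_10 = 2.0833, f(x_10) = 1.815632, coefficient = 2
x_11 = 2.1667, f(x_11) = 1.793264, coefficient = 2
x_12 = 2.2500, f(x_12) = 1.750665, coefficient = 1

I ≈ (0.083333/2) × 39.251690 = 1.635487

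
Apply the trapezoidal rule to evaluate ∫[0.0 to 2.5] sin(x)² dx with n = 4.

f(x) = sin(x)²
a = 0.0, b = 2.5, n = 4
h = (b - a)/n = 0.625000

Trapezoidal rule: (h/2)[f(x₀) + 2f(x₁) + 2f(x₂) + ... + f(xₙ)]

x_0 = 0.0000, f(x_0) = 0.000000, coefficient = 1
x_1 = 0.6250, f(x_1) = 0.342339, coefficient = 2
x_2 = 1.2500, f(x_2) = 0.900572, coefficient = 2
x_3 = 1.8750, f(x_3) = 0.910280, coefficient = 2
x_4 = 2.5000, f(x_4) = 0.358169, coefficient = 1

I ≈ (0.625000/2) × 4.664550 = 1.457672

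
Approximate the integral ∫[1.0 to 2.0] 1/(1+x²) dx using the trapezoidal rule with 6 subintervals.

f(x) = 1/(1+x²)
a = 1.0, b = 2.0, n = 6
h = (b - a)/n = 0.166667

Trapezoidal rule: (h/2)[f(x₀) + 2f(x₁) + 2f(x₂) + ... + f(xₙ)]

x_0 = 1.0000, f(x_0) = 0.500000, coefficient = 1
x_1 = 1.1667, f(x_1) = 0.423529, coefficient = 2
x_2 = 1.3333, f(x_2) = 0.360000, coefficient = 2
x_3 = 1.5000, f(x_3) = 0.307692, coefficient = 2
x_4 = 1.6667, f(x_4) = 0.264706, coefficient = 2
x_5 = 1.8333, f(x_5) = 0.229299, coefficient = 2
x_6 = 2.0000, f(x_6) = 0.200000, coefficient = 1

I ≈ (0.166667/2) × 3.870454 = 0.322538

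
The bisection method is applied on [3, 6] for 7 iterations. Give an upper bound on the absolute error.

Bisection error bound: |error| ≤ (b-a)/2^n
|error| ≤ (6 - 3)/2^7 = 3/2^7
|error| ≤ 0.0234375000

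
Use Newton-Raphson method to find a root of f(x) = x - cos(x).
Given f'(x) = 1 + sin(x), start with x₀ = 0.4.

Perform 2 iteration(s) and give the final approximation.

f(x) = x - cos(x)
f'(x) = 1 + sin(x)
x₀ = 0.4

Newton-Raphson formula: x_{n+1} = x_n - f(x_n)/f'(x_n)

Iteration 1:
  f(0.400000) = -0.521061
  f'(0.400000) = 1.389418
  x_1 = 0.400000 - (-0.521061)/1.389418 = 0.775021
Iteration 2:
  f(0.775021) = 0.060615
  f'(0.775021) = 1.699731
  x_2 = 0.775021 - 0.060615/1.699731 = 0.739360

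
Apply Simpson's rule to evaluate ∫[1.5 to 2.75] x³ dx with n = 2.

f(x) = x³
a = 1.5, b = 2.75, n = 2
h = (b - a)/n = 0.625000

Simpson's rule: (h/3)[f(x₀) + 4f(x₁) + 2f(x₂) + ... + f(xₙ)]

x_0 = 1.5000, f(x_0) = 3.375000, coefficient = 1
x_1 = 2.1250, f(x_1) = 9.595703, coefficient = 4
x_2 = 2.7500, f(x_2) = 20.796875, coefficient = 1

I ≈ (0.625000/3) × 62.554688 = 13.032227
Exact value: 13.032227
Error: 0.000000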